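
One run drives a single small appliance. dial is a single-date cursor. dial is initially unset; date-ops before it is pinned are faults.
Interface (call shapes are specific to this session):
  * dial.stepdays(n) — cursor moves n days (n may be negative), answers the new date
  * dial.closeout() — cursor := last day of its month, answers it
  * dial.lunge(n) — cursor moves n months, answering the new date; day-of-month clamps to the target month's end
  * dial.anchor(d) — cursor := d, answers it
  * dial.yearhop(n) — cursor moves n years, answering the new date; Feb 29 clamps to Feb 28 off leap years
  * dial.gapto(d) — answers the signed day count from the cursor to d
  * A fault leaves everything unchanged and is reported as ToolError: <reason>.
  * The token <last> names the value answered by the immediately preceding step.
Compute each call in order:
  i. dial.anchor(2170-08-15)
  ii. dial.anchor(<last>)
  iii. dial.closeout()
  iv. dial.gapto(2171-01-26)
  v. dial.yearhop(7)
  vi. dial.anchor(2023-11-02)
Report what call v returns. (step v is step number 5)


Answer: 2177-08-31

Derivation:
-> dial.anchor(d: 2170-08-15)
<- 2170-08-15
-> dial.anchor(d: <last>)
<- 2170-08-15
-> dial.closeout()
<- 2170-08-31
-> dial.gapto(d: 2171-01-26)
<- 148
-> dial.yearhop(n: 7)
<- 2177-08-31
-> dial.anchor(d: 2023-11-02)
<- 2023-11-02


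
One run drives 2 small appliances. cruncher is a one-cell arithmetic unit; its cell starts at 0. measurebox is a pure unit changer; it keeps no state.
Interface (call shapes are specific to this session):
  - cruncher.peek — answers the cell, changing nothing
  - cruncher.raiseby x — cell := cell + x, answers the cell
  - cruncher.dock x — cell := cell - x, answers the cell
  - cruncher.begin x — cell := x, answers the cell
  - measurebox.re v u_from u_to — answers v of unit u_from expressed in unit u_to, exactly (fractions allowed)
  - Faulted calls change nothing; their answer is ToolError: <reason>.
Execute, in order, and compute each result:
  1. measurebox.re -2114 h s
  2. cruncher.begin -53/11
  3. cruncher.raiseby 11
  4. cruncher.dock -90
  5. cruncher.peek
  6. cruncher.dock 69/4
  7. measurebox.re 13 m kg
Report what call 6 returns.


$ measurebox.re v=-2114 u_from=h u_to=s
[out] -7610400
$ cruncher.begin x=-53/11
[out] -53/11
$ cruncher.raiseby x=11
[out] 68/11
$ cruncher.dock x=-90
[out] 1058/11
$ cruncher.peek
[out] 1058/11
$ cruncher.dock x=69/4
[out] 3473/44
$ measurebox.re v=13 u_from=m u_to=kg
[out] ToolError: incompatible units

Answer: 3473/44


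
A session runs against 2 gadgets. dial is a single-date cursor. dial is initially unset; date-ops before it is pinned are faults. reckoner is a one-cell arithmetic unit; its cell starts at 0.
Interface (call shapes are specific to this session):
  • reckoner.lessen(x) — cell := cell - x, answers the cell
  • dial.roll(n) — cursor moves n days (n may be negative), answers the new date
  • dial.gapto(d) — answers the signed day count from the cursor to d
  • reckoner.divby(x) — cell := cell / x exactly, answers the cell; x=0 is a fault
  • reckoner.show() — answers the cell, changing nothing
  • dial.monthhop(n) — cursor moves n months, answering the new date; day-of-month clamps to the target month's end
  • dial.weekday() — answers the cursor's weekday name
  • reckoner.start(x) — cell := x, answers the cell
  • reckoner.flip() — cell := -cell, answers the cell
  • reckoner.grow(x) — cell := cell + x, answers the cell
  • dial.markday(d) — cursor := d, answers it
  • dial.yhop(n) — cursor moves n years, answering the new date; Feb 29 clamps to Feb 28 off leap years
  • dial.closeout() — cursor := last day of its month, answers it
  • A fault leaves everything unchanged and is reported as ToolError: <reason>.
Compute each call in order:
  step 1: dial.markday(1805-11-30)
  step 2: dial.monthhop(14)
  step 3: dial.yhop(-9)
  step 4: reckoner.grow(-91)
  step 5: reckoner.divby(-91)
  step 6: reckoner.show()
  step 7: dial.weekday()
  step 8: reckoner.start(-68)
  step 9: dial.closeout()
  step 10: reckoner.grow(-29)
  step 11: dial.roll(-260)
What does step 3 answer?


# dial.markday(d=1805-11-30) ~> 1805-11-30
# dial.monthhop(n=14) ~> 1807-01-30
# dial.yhop(n=-9) ~> 1798-01-30
# reckoner.grow(x=-91) ~> -91
# reckoner.divby(x=-91) ~> 1
# reckoner.show() ~> 1
# dial.weekday() ~> Tuesday
# reckoner.start(x=-68) ~> -68
# dial.closeout() ~> 1798-01-31
# reckoner.grow(x=-29) ~> -97
# dial.roll(n=-260) ~> 1797-05-16

Answer: 1798-01-30


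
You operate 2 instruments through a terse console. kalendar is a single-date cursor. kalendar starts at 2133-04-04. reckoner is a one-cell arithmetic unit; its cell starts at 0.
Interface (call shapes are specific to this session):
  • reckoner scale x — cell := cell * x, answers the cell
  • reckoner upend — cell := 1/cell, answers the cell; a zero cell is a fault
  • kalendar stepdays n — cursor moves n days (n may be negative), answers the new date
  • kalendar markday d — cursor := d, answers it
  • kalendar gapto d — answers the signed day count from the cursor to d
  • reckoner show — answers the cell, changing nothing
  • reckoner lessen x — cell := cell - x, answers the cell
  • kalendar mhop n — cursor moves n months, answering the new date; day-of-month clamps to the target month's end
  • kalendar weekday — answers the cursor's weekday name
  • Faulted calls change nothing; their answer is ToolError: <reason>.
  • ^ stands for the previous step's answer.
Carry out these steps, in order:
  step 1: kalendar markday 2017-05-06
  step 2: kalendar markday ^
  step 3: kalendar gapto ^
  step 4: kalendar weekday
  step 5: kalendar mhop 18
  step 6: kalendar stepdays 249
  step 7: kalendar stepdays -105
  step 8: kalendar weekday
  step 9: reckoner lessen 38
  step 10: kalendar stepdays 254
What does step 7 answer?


Answer: 2019-03-30

Derivation:
Act: kalendar markday[d='2017-05-06']
Obs: 2017-05-06
Act: kalendar markday[d='^']
Obs: 2017-05-06
Act: kalendar gapto[d='^']
Obs: 0
Act: kalendar weekday[]
Obs: Saturday
Act: kalendar mhop[n='18']
Obs: 2018-11-06
Act: kalendar stepdays[n='249']
Obs: 2019-07-13
Act: kalendar stepdays[n='-105']
Obs: 2019-03-30
Act: kalendar weekday[]
Obs: Saturday
Act: reckoner lessen[x='38']
Obs: -38
Act: kalendar stepdays[n='254']
Obs: 2019-12-09


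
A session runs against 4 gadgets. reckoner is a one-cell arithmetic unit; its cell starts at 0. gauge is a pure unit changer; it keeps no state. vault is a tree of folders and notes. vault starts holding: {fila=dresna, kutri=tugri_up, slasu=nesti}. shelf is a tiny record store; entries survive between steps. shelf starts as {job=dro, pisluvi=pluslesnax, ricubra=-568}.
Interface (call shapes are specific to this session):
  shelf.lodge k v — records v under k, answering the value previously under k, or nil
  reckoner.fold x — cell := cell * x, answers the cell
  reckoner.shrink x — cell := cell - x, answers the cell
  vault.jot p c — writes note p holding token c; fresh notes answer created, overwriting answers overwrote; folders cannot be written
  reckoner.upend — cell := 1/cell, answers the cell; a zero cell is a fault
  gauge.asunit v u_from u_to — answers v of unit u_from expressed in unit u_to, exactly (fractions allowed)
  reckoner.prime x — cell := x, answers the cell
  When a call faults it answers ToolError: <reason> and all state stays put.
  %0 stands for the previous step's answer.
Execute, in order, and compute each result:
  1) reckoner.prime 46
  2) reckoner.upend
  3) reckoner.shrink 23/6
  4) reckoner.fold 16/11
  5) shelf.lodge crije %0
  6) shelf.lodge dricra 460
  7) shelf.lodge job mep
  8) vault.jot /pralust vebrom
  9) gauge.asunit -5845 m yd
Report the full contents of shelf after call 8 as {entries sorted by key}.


Answer: {crije=-4208/759, dricra=460, job=mep, pisluvi=pluslesnax, ricubra=-568}

Derivation:
-- 1. prime(x=46) => 46
-- 2. upend() => 1/46
-- 3. shrink(x=23/6) => -263/69
-- 4. fold(x=16/11) => -4208/759
-- 5. lodge(k=crije, v=%0) => nil
-- 6. lodge(k=dricra, v=460) => nil
-- 7. lodge(k=job, v=mep) => dro
-- 8. jot(p=/pralust, c=vebrom) => created
-- 9. asunit(v=-5845, u_from=m, u_to=yd) => -7306250/1143


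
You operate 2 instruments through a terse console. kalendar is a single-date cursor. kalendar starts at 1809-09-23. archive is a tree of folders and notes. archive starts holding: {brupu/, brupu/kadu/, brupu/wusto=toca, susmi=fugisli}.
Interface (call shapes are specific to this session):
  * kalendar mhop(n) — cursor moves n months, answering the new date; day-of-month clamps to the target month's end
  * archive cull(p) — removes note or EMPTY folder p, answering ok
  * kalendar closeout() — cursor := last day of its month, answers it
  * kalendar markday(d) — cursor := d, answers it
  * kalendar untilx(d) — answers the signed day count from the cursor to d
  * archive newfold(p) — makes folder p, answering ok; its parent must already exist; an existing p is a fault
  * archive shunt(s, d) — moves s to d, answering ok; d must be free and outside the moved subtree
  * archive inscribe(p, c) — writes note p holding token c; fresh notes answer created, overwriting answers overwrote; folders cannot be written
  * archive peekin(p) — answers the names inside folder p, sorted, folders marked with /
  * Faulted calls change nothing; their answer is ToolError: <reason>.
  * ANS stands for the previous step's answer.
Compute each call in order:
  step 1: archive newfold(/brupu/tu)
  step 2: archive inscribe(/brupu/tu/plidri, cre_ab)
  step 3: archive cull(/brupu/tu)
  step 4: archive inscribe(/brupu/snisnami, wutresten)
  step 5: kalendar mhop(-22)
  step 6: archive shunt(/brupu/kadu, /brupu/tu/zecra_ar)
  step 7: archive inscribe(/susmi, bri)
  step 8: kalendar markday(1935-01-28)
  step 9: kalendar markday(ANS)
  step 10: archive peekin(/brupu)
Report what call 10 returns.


Answer: [snisnami, tu/, wusto]

Derivation:
CALL archive newfold[/brupu/tu]
RET  ok
CALL archive inscribe[/brupu/tu/plidri; cre_ab]
RET  created
CALL archive cull[/brupu/tu]
RET  ToolError: not empty
CALL archive inscribe[/brupu/snisnami; wutresten]
RET  created
CALL kalendar mhop[-22]
RET  1807-11-23
CALL archive shunt[/brupu/kadu; /brupu/tu/zecra_ar]
RET  ok
CALL archive inscribe[/susmi; bri]
RET  overwrote
CALL kalendar markday[1935-01-28]
RET  1935-01-28
CALL kalendar markday[ANS]
RET  1935-01-28
CALL archive peekin[/brupu]
RET  [snisnami, tu/, wusto]


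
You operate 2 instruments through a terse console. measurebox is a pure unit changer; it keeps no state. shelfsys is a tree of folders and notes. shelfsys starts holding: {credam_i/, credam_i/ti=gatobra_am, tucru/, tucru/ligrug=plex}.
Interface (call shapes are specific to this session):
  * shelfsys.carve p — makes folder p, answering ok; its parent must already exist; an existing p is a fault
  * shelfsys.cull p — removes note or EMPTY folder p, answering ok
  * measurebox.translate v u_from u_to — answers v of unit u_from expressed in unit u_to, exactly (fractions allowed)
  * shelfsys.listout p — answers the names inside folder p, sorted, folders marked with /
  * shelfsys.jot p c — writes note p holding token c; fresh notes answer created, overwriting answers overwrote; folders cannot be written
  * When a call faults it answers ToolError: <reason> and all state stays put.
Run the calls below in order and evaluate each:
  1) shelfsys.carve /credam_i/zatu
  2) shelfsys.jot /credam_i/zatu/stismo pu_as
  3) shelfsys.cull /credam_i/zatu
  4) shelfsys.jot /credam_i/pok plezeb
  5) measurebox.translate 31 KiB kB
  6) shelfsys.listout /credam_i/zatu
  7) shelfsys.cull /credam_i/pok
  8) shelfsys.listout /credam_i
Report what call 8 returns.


Answer: [ti, zatu/]

Derivation:
! 1. shelfsys.carve(p=/credam_i/zatu) == ok
! 2. shelfsys.jot(p=/credam_i/zatu/stismo, c=pu_as) == created
! 3. shelfsys.cull(p=/credam_i/zatu) == ToolError: not empty
! 4. shelfsys.jot(p=/credam_i/pok, c=plezeb) == created
! 5. measurebox.translate(v=31, u_from=KiB, u_to=kB) == 3968/125
! 6. shelfsys.listout(p=/credam_i/zatu) == [stismo]
! 7. shelfsys.cull(p=/credam_i/pok) == ok
! 8. shelfsys.listout(p=/credam_i) == [ti, zatu/]


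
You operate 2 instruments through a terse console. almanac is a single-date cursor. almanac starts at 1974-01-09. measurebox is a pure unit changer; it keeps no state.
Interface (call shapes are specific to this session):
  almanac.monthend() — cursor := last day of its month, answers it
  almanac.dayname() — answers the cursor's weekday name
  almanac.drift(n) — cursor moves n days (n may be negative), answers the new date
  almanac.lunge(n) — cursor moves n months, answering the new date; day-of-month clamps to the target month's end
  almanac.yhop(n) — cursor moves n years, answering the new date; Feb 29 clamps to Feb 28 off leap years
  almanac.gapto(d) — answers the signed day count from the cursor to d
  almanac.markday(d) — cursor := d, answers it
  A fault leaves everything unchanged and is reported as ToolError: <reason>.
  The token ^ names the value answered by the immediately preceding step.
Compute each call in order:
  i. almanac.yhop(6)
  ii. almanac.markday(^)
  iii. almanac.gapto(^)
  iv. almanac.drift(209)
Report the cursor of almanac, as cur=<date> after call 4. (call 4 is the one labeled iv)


Answer: cur=1980-08-05

Derivation:
;; 1. yhop(n: 6) => 1980-01-09
;; 2. markday(d: ^) => 1980-01-09
;; 3. gapto(d: ^) => 0
;; 4. drift(n: 209) => 1980-08-05


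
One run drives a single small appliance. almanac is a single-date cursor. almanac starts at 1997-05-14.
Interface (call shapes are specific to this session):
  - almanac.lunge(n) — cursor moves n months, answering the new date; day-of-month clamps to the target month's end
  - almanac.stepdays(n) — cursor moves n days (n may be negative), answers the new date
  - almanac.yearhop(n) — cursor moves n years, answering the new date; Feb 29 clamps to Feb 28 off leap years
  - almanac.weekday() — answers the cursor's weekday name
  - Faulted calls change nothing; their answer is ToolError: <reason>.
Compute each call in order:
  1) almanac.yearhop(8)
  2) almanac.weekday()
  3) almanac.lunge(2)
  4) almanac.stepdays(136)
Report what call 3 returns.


$ yearhop 8
:: 2005-05-14
$ weekday
:: Saturday
$ lunge 2
:: 2005-07-14
$ stepdays 136
:: 2005-11-27

Answer: 2005-07-14


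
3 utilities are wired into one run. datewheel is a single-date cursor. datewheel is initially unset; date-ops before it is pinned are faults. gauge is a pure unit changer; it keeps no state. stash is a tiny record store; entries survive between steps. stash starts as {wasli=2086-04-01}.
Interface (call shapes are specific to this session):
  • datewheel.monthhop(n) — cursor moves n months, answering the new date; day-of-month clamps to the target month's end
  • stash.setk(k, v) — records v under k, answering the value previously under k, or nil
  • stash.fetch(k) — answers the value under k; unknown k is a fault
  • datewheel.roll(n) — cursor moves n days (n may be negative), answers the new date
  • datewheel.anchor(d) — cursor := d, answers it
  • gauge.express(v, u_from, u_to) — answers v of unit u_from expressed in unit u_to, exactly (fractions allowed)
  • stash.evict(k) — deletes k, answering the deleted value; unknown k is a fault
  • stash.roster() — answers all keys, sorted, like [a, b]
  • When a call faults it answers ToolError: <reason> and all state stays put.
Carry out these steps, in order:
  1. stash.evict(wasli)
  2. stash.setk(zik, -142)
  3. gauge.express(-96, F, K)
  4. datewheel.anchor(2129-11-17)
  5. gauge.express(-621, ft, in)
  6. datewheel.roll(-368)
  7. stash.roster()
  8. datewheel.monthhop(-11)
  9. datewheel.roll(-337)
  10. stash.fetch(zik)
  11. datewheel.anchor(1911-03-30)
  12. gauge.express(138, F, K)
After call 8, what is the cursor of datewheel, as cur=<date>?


Answer: cur=2127-12-14

Derivation:
Act: stash.evict[wasli]
Obs: 2086-04-01
Act: stash.setk[zik; -142]
Obs: nil
Act: gauge.express[-96; F; K]
Obs: 36367/180
Act: datewheel.anchor[2129-11-17]
Obs: 2129-11-17
Act: gauge.express[-621; ft; in]
Obs: -7452
Act: datewheel.roll[-368]
Obs: 2128-11-14
Act: stash.roster[]
Obs: [zik]
Act: datewheel.monthhop[-11]
Obs: 2127-12-14
Act: datewheel.roll[-337]
Obs: 2127-01-11
Act: stash.fetch[zik]
Obs: -142
Act: datewheel.anchor[1911-03-30]
Obs: 1911-03-30
Act: gauge.express[138; F; K]
Obs: 59767/180


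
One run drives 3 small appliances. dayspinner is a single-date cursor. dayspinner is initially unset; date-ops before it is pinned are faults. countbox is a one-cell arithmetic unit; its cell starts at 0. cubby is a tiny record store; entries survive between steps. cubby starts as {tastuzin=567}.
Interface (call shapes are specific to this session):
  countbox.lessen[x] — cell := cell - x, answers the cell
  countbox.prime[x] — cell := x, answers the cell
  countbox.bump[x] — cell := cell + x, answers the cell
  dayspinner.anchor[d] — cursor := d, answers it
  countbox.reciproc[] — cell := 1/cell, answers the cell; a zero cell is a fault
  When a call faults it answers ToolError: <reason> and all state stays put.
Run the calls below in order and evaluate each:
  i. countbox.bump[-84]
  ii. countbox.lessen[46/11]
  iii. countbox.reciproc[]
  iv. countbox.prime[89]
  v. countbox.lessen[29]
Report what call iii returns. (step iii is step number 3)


Answer: -11/970

Derivation:
→ countbox.bump(x→-84)
← -84
→ countbox.lessen(x→46/11)
← -970/11
→ countbox.reciproc()
← -11/970
→ countbox.prime(x→89)
← 89
→ countbox.lessen(x→29)
← 60


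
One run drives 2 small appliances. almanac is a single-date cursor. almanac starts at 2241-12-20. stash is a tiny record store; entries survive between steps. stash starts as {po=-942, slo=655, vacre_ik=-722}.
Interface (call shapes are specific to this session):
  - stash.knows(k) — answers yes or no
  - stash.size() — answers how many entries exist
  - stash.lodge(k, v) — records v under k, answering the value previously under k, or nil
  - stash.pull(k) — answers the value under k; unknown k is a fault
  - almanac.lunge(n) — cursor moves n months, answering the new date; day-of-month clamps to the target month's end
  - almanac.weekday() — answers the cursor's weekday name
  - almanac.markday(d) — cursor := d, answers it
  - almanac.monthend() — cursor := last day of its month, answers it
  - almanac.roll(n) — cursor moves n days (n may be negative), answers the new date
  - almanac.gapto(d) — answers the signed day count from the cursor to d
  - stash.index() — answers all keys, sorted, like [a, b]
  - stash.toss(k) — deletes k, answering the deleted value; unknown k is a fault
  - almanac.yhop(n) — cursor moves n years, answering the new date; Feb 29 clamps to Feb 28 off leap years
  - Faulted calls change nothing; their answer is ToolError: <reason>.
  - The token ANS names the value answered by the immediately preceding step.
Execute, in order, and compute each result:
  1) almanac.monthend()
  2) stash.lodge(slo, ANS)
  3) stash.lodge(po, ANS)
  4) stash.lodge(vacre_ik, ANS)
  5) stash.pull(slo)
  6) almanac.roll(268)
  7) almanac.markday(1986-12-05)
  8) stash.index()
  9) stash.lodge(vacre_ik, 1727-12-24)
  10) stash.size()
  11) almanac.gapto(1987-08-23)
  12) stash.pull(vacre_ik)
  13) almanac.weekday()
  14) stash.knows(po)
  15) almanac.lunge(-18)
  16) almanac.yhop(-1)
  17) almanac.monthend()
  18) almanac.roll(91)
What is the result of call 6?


Answer: 2242-09-25

Derivation:
CALL almanac.monthend[]
RET  2241-12-31
CALL stash.lodge[k→slo; v→ANS]
RET  655
CALL stash.lodge[k→po; v→ANS]
RET  -942
CALL stash.lodge[k→vacre_ik; v→ANS]
RET  -722
CALL stash.pull[k→slo]
RET  2241-12-31
CALL almanac.roll[n→268]
RET  2242-09-25
CALL almanac.markday[d→1986-12-05]
RET  1986-12-05
CALL stash.index[]
RET  [po, slo, vacre_ik]
CALL stash.lodge[k→vacre_ik; v→1727-12-24]
RET  -942
CALL stash.size[]
RET  3
CALL almanac.gapto[d→1987-08-23]
RET  261
CALL stash.pull[k→vacre_ik]
RET  1727-12-24
CALL almanac.weekday[]
RET  Friday
CALL stash.knows[k→po]
RET  yes
CALL almanac.lunge[n→-18]
RET  1985-06-05
CALL almanac.yhop[n→-1]
RET  1984-06-05
CALL almanac.monthend[]
RET  1984-06-30
CALL almanac.roll[n→91]
RET  1984-09-29


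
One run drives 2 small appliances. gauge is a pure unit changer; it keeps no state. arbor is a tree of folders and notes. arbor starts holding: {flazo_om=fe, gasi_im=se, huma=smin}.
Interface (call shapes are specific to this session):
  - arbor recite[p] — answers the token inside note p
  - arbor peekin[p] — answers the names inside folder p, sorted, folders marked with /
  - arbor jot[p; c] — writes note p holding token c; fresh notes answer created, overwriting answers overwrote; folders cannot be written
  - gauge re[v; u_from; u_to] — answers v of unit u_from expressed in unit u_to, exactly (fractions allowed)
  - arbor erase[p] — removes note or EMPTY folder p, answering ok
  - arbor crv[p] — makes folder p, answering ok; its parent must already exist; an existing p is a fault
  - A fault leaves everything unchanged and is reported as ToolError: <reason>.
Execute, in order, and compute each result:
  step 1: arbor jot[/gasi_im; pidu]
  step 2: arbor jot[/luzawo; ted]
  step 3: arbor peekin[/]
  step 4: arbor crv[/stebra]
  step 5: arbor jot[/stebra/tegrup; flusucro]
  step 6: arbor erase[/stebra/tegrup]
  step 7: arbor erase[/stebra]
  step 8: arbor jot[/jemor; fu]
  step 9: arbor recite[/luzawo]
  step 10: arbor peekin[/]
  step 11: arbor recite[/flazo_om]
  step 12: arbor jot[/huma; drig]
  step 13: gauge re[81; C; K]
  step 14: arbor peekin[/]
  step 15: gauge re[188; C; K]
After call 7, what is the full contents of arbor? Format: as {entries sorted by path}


Answer: {flazo_om=fe, gasi_im=pidu, huma=smin, luzawo=ted}

Derivation:
~$ arbor jot p='/gasi_im' c='pidu'
[out] overwrote
~$ arbor jot p='/luzawo' c='ted'
[out] created
~$ arbor peekin p='/'
[out] [flazo_om, gasi_im, huma, luzawo]
~$ arbor crv p='/stebra'
[out] ok
~$ arbor jot p='/stebra/tegrup' c='flusucro'
[out] created
~$ arbor erase p='/stebra/tegrup'
[out] ok
~$ arbor erase p='/stebra'
[out] ok
~$ arbor jot p='/jemor' c='fu'
[out] created
~$ arbor recite p='/luzawo'
[out] ted
~$ arbor peekin p='/'
[out] [flazo_om, gasi_im, huma, jemor, luzawo]
~$ arbor recite p='/flazo_om'
[out] fe
~$ arbor jot p='/huma' c='drig'
[out] overwrote
~$ gauge re v='81' u_from='C' u_to='K'
[out] 7083/20
~$ arbor peekin p='/'
[out] [flazo_om, gasi_im, huma, jemor, luzawo]
~$ gauge re v='188' u_from='C' u_to='K'
[out] 9223/20


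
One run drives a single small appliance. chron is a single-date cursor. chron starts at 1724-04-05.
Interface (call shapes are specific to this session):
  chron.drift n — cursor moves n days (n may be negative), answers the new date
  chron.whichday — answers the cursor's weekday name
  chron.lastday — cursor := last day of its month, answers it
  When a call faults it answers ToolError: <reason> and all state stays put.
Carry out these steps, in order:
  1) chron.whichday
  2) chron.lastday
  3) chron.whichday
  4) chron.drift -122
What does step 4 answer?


·→ whichday()
·← Wednesday
·→ lastday()
·← 1724-04-30
·→ whichday()
·← Sunday
·→ drift(n: -122)
·← 1723-12-30

Answer: 1723-12-30


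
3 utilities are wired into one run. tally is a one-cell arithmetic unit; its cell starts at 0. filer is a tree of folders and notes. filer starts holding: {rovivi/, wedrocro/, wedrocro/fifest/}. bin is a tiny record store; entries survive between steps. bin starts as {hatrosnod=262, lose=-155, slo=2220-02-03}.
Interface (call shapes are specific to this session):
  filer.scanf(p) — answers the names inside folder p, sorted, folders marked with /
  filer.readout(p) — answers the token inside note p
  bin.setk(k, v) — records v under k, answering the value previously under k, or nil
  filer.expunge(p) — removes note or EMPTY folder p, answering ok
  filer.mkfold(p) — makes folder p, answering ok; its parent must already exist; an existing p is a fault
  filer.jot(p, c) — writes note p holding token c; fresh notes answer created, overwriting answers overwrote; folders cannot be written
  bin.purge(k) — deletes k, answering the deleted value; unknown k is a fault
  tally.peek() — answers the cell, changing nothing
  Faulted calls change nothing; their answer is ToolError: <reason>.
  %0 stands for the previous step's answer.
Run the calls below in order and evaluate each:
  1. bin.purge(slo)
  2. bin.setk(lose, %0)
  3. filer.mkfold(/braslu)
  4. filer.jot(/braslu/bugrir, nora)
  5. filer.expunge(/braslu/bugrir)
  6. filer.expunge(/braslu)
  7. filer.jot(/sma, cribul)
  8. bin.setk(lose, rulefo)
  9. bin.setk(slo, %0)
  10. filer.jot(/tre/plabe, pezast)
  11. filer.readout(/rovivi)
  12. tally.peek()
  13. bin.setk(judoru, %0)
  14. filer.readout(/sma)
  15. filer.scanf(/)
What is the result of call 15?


Answer: [rovivi/, sma, wedrocro/]

Derivation:
==> purge(slo)
<== 2220-02-03
==> setk(lose, %0)
<== -155
==> mkfold(/braslu)
<== ok
==> jot(/braslu/bugrir, nora)
<== created
==> expunge(/braslu/bugrir)
<== ok
==> expunge(/braslu)
<== ok
==> jot(/sma, cribul)
<== created
==> setk(lose, rulefo)
<== 2220-02-03
==> setk(slo, %0)
<== nil
==> jot(/tre/plabe, pezast)
<== ToolError: no parent
==> readout(/rovivi)
<== ToolError: is a directory
==> peek()
<== 0
==> setk(judoru, %0)
<== nil
==> readout(/sma)
<== cribul
==> scanf(/)
<== [rovivi/, sma, wedrocro/]


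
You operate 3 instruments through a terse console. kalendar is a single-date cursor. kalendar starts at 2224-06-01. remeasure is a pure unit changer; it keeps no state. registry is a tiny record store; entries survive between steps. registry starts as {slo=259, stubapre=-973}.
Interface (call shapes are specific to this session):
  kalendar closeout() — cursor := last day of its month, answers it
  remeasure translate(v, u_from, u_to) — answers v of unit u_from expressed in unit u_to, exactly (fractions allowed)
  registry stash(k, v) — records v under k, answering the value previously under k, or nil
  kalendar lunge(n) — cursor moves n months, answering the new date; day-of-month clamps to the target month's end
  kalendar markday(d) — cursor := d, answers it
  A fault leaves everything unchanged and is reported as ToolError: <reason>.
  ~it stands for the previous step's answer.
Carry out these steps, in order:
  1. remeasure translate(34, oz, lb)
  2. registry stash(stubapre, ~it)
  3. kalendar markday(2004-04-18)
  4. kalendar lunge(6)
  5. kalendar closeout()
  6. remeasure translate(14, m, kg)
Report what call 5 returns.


$ remeasure translate v=34 u_from=oz u_to=lb
  17/8
$ registry stash k=stubapre v=~it
  -973
$ kalendar markday d=2004-04-18
  2004-04-18
$ kalendar lunge n=6
  2004-10-18
$ kalendar closeout
  2004-10-31
$ remeasure translate v=14 u_from=m u_to=kg
  ToolError: incompatible units

Answer: 2004-10-31


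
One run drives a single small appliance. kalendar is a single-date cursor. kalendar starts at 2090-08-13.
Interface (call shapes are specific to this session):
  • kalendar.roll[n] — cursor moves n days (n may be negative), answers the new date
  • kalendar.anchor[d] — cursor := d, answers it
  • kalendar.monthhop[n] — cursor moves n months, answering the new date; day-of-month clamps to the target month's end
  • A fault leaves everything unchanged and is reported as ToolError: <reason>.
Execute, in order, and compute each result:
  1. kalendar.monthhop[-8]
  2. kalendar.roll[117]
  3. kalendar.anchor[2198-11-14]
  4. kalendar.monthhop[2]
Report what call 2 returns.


% monthhop n=-8
= 2089-12-13
% roll n=117
= 2090-04-09
% anchor d=2198-11-14
= 2198-11-14
% monthhop n=2
= 2199-01-14

Answer: 2090-04-09


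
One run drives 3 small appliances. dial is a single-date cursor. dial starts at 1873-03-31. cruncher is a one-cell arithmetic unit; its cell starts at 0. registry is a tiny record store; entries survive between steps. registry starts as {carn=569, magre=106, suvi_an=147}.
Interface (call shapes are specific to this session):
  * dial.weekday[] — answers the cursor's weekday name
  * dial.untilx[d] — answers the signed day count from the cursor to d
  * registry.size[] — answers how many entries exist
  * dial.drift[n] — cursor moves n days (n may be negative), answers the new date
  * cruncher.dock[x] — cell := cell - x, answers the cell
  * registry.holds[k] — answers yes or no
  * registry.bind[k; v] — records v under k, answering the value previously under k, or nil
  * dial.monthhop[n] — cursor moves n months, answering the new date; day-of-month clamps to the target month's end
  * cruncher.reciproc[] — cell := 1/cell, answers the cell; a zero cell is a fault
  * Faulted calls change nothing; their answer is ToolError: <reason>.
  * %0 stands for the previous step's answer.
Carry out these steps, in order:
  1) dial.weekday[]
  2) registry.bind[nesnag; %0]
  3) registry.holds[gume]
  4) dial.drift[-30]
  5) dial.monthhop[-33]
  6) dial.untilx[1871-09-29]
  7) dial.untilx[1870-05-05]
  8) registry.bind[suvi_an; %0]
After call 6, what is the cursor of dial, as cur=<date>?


Answer: cur=1870-06-01

Derivation:
! weekday() : Monday
! bind(k→nesnag, v→%0) : nil
! holds(k→gume) : no
! drift(n→-30) : 1873-03-01
! monthhop(n→-33) : 1870-06-01
! untilx(d→1871-09-29) : 485
! untilx(d→1870-05-05) : -27
! bind(k→suvi_an, v→%0) : 147


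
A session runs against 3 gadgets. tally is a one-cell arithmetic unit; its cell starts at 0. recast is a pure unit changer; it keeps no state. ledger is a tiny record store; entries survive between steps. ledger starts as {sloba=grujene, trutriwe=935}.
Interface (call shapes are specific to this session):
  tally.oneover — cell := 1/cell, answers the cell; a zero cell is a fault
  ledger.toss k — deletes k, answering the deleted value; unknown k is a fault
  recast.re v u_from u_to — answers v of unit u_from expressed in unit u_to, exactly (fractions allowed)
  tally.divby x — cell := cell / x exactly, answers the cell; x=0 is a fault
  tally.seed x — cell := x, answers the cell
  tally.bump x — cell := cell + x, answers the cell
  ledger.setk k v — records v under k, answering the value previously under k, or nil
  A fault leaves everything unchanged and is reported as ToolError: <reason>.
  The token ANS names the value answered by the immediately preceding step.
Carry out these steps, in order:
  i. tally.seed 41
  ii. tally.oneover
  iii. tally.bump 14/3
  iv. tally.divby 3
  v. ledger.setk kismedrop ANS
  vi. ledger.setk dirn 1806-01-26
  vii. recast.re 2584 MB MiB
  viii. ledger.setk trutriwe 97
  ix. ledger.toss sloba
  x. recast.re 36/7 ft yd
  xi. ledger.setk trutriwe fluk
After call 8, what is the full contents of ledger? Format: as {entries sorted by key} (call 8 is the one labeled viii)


·→ seed(x→41)
·← 41
·→ oneover()
·← 1/41
·→ bump(x→14/3)
·← 577/123
·→ divby(x→3)
·← 577/369
·→ setk(k→kismedrop, v→ANS)
·← nil
·→ setk(k→dirn, v→1806-01-26)
·← nil
·→ re(v→2584, u_from→MB, u_to→MiB)
·← 5046875/2048
·→ setk(k→trutriwe, v→97)
·← 935
·→ toss(k→sloba)
·← grujene
·→ re(v→36/7, u_from→ft, u_to→yd)
·← 12/7
·→ setk(k→trutriwe, v→fluk)
·← 97

Answer: {dirn=1806-01-26, kismedrop=577/369, sloba=grujene, trutriwe=97}


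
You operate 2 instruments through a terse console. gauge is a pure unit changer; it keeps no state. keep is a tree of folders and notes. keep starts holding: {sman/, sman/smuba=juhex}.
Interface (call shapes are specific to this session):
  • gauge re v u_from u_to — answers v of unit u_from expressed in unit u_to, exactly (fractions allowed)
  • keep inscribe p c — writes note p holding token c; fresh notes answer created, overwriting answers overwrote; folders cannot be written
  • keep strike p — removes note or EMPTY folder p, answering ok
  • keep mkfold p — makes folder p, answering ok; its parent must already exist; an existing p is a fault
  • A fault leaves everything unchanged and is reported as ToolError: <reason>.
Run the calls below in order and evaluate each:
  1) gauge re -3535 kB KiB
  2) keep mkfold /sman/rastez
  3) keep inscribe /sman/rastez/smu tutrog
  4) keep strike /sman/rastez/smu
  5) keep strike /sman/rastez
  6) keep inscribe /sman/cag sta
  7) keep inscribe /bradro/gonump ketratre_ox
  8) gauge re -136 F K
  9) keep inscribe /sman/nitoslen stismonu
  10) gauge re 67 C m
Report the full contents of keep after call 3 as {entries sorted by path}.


Step: gauge re[v='-3535'; u_from='kB'; u_to='KiB']
Result: -441875/128
Step: keep mkfold[p='/sman/rastez']
Result: ok
Step: keep inscribe[p='/sman/rastez/smu'; c='tutrog']
Result: created
Step: keep strike[p='/sman/rastez/smu']
Result: ok
Step: keep strike[p='/sman/rastez']
Result: ok
Step: keep inscribe[p='/sman/cag'; c='sta']
Result: created
Step: keep inscribe[p='/bradro/gonump'; c='ketratre_ox']
Result: ToolError: no parent
Step: gauge re[v='-136'; u_from='F'; u_to='K']
Result: 10789/60
Step: keep inscribe[p='/sman/nitoslen'; c='stismonu']
Result: created
Step: gauge re[v='67'; u_from='C'; u_to='m']
Result: ToolError: incompatible units

Answer: {sman/, sman/rastez/, sman/rastez/smu=tutrog, sman/smuba=juhex}


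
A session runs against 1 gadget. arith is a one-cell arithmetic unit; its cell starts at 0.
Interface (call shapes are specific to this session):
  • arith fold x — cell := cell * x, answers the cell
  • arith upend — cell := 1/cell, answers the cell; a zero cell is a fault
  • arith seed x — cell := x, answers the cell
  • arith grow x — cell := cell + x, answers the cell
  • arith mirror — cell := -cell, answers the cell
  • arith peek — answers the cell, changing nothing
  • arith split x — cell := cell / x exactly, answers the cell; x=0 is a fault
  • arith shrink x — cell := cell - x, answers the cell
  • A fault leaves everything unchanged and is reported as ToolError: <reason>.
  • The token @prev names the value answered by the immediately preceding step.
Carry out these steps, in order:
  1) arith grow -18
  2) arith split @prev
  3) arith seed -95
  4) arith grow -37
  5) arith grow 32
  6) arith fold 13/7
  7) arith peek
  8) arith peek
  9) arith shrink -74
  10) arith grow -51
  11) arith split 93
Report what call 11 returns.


Answer: -1139/651

Derivation:
! 1. arith grow(x='-18') == -18
! 2. arith split(x='@prev') == 1
! 3. arith seed(x='-95') == -95
! 4. arith grow(x='-37') == -132
! 5. arith grow(x='32') == -100
! 6. arith fold(x='13/7') == -1300/7
! 7. arith peek() == -1300/7
! 8. arith peek() == -1300/7
! 9. arith shrink(x='-74') == -782/7
! 10. arith grow(x='-51') == -1139/7
! 11. arith split(x='93') == -1139/651


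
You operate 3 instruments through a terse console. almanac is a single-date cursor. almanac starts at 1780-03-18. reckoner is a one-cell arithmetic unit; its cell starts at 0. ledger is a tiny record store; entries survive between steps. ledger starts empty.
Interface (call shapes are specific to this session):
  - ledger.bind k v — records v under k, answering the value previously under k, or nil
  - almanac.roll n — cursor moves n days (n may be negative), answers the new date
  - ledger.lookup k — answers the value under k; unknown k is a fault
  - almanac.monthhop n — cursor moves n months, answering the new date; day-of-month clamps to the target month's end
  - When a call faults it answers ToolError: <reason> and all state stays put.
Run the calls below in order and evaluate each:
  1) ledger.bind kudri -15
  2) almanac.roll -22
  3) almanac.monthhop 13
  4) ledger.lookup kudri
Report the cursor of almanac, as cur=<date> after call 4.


Answer: cur=1781-03-25

Derivation:
Do: bind[k=kudri; v=-15]
See: nil
Do: roll[n=-22]
See: 1780-02-25
Do: monthhop[n=13]
See: 1781-03-25
Do: lookup[k=kudri]
See: -15


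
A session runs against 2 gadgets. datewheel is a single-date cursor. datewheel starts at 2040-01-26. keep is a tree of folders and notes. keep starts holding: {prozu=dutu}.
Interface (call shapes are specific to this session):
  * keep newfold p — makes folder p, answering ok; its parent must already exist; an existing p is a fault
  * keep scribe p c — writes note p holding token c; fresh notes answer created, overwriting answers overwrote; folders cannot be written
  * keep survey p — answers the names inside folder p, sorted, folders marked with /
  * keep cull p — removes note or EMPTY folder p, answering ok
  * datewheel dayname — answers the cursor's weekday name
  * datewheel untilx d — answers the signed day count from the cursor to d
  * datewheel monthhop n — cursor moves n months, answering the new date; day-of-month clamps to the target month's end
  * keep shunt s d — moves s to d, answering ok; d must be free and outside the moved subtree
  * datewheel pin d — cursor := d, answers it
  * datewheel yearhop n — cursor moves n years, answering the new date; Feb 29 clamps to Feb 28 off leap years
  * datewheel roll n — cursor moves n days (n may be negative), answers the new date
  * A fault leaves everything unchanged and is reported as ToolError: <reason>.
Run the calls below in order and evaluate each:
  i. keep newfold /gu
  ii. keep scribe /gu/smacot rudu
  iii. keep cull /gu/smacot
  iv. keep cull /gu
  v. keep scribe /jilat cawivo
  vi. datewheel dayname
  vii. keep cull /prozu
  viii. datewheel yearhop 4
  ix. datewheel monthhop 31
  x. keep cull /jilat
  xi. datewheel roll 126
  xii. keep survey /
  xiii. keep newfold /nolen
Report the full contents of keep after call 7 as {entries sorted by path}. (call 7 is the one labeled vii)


Answer: {jilat=cawivo}

Derivation:
[in] keep newfold p→/gu
= ok
[in] keep scribe p→/gu/smacot c→rudu
= created
[in] keep cull p→/gu/smacot
= ok
[in] keep cull p→/gu
= ok
[in] keep scribe p→/jilat c→cawivo
= created
[in] datewheel dayname
= Thursday
[in] keep cull p→/prozu
= ok
[in] datewheel yearhop n→4
= 2044-01-26
[in] datewheel monthhop n→31
= 2046-08-26
[in] keep cull p→/jilat
= ok
[in] datewheel roll n→126
= 2046-12-30
[in] keep survey p→/
= []
[in] keep newfold p→/nolen
= ok


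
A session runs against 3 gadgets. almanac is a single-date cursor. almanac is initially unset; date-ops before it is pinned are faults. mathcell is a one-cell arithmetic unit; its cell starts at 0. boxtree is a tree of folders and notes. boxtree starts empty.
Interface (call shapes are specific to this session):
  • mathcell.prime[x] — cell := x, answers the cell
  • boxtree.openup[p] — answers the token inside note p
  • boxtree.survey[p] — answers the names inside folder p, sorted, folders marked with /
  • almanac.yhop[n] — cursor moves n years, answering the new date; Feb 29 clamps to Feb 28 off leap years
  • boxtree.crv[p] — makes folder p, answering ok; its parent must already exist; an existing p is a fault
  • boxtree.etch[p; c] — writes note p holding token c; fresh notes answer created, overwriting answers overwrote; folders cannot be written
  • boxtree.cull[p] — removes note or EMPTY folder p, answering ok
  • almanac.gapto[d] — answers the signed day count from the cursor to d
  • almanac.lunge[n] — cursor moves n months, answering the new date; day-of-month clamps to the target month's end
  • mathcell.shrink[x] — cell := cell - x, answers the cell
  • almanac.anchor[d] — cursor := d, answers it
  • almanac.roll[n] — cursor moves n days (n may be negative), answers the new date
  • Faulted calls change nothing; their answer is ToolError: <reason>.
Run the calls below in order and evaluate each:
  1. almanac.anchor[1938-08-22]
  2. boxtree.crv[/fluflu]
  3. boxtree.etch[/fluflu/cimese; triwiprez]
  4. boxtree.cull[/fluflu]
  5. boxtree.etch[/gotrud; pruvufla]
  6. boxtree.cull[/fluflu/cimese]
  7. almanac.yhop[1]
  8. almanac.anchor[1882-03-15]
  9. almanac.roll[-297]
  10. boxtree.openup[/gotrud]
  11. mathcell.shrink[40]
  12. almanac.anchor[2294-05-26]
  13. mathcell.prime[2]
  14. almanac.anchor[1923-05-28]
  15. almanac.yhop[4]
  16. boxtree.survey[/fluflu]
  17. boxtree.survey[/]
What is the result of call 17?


Answer: [fluflu/, gotrud]

Derivation:
==> almanac.anchor(d=1938-08-22)
<== 1938-08-22
==> boxtree.crv(p=/fluflu)
<== ok
==> boxtree.etch(p=/fluflu/cimese, c=triwiprez)
<== created
==> boxtree.cull(p=/fluflu)
<== ToolError: not empty
==> boxtree.etch(p=/gotrud, c=pruvufla)
<== created
==> boxtree.cull(p=/fluflu/cimese)
<== ok
==> almanac.yhop(n=1)
<== 1939-08-22
==> almanac.anchor(d=1882-03-15)
<== 1882-03-15
==> almanac.roll(n=-297)
<== 1881-05-22
==> boxtree.openup(p=/gotrud)
<== pruvufla
==> mathcell.shrink(x=40)
<== -40
==> almanac.anchor(d=2294-05-26)
<== 2294-05-26
==> mathcell.prime(x=2)
<== 2
==> almanac.anchor(d=1923-05-28)
<== 1923-05-28
==> almanac.yhop(n=4)
<== 1927-05-28
==> boxtree.survey(p=/fluflu)
<== []
==> boxtree.survey(p=/)
<== [fluflu/, gotrud]
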